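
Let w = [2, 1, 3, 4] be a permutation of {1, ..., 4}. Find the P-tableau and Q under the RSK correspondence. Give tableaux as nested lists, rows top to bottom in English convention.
P = [[1, 3, 4], [2]], Q = [[1, 3, 4], [2]]

Insert each entry of the permutation into P by Schensted row insertion, recording in Q the position of each new cell.

After inserting 2: P = [[2]].
After inserting 1: P = [[1], [2]].
After inserting 3: P = [[1, 3], [2]].
After inserting 4: P = [[1, 3, 4], [2]].

So P = [[1, 3, 4], [2]], Q = [[1, 3, 4], [2]].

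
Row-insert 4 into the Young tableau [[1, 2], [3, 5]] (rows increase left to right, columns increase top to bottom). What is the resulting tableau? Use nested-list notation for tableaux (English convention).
4 is larger than every entry of row 1, so it is appended to row 1. The new tableau is [[1, 2, 4], [3, 5]].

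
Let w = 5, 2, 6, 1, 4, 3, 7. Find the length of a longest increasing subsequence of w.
3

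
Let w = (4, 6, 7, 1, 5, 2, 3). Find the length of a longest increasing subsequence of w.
3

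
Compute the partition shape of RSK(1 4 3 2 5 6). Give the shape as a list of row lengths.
[4, 1, 1]

Row-insert each entry into an empty tableau.

After inserting 1: P = [[1]].
After inserting 4: P = [[1, 4]].
After inserting 3: P = [[1, 3], [4]].
After inserting 2: P = [[1, 2], [3], [4]].
After inserting 5: P = [[1, 2, 5], [3], [4]].
After inserting 6: P = [[1, 2, 5, 6], [3], [4]].

The final insertion tableau P = [[1, 2, 5, 6], [3], [4]] has shape [4, 1, 1].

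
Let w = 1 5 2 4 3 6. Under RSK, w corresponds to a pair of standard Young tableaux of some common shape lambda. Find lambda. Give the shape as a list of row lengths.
Row-insert each entry into an empty tableau.

After inserting 1: P = [[1]].
After inserting 5: P = [[1, 5]].
After inserting 2: P = [[1, 2], [5]].
After inserting 4: P = [[1, 2, 4], [5]].
After inserting 3: P = [[1, 2, 3], [4], [5]].
After inserting 6: P = [[1, 2, 3, 6], [4], [5]].

The final insertion tableau P = [[1, 2, 3, 6], [4], [5]] has shape [4, 1, 1].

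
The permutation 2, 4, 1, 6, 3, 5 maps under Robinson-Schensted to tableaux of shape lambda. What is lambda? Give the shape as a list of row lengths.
[3, 3]

Row-insert each entry into an empty tableau.

After inserting 2: P = [[2]].
After inserting 4: P = [[2, 4]].
After inserting 1: P = [[1, 4], [2]].
After inserting 6: P = [[1, 4, 6], [2]].
After inserting 3: P = [[1, 3, 6], [2, 4]].
After inserting 5: P = [[1, 3, 5], [2, 4, 6]].

The final insertion tableau P = [[1, 3, 5], [2, 4, 6]] has shape [3, 3].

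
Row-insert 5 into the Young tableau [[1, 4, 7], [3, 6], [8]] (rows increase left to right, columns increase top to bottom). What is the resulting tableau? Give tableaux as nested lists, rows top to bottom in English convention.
[[1, 4, 5], [3, 6, 7], [8]]

In row 1, 5 replaces 7 (the leftmost entry greater than 5); 7 is bumped to row 2. 7 is appended to row 2. The new tableau is [[1, 4, 5], [3, 6, 7], [8]].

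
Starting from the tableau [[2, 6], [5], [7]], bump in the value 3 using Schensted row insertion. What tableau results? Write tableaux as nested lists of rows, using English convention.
In row 1, 3 replaces 6 (the leftmost entry greater than 3); 6 is bumped to row 2. 6 is appended to row 2. The new tableau is [[2, 3], [5, 6], [7]].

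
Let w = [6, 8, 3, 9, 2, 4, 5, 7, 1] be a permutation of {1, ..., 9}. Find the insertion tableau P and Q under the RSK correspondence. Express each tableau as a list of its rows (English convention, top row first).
P = [[1, 4, 5, 7], [2, 8, 9], [3], [6]], Q = [[1, 2, 4, 8], [3, 6, 7], [5], [9]]

Insert each entry of the permutation into P by Schensted row insertion, recording in Q the position of each new cell.

Insert 6: appended to row 1. P = [[6]].
Insert 8: appended to row 1. P = [[6, 8]].
Insert 3: 3 bumps 6 from row 1; 6 starts row 2. P = [[3, 8], [6]].
Insert 9: appended to row 1. P = [[3, 8, 9], [6]].
Insert 2: 2 bumps 3 from row 1; 3 bumps 6 from row 2; 6 starts row 3. P = [[2, 8, 9], [3], [6]].
Insert 4: 4 bumps 8 from row 1; 8 appends to row 2. P = [[2, 4, 9], [3, 8], [6]].
Insert 5: 5 bumps 9 from row 1; 9 appends to row 2. P = [[2, 4, 5], [3, 8, 9], [6]].
Insert 7: appended to row 1. P = [[2, 4, 5, 7], [3, 8, 9], [6]].
Insert 1: 1 bumps 2 from row 1; 2 bumps 3 from row 2; 3 bumps 6 from row 3; 6 starts row 4. P = [[1, 4, 5, 7], [2, 8, 9], [3], [6]].

So P = [[1, 4, 5, 7], [2, 8, 9], [3], [6]], Q = [[1, 2, 4, 8], [3, 6, 7], [5], [9]].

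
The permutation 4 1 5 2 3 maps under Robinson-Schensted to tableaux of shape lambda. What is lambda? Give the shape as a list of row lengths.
[3, 2]

Row-insert each entry into an empty tableau.

After inserting 4: P = [[4]].
After inserting 1: P = [[1], [4]].
After inserting 5: P = [[1, 5], [4]].
After inserting 2: P = [[1, 2], [4, 5]].
After inserting 3: P = [[1, 2, 3], [4, 5]].

The final insertion tableau P = [[1, 2, 3], [4, 5]] has shape [3, 2].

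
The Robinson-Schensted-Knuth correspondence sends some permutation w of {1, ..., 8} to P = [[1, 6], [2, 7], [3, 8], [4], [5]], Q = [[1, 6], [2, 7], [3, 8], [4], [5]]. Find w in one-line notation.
Reverse the RSK construction: for i from n down to 1, find the cell of Q containing i, remove the entry at that cell from P, and reverse-bump it up through P; the value ejected from row 1 is w(i).

Step i=8: Q has 8 at row 3, column 2; remove 8 from row 3 of P and reverse-bump: 8 enters row 2 and ejects 7; 7 enters row 1 and ejects 6. So w(8) = 6. P is now [[1, 7], [2, 8], [3], [4], [5]].
Step i=7: Q has 7 at row 2, column 2; remove 8 from row 2 of P and reverse-bump: 8 enters row 1 and ejects 7. So w(7) = 7. P is now [[1, 8], [2], [3], [4], [5]].
Step i=6: Q has 6 at row 1, column 2; remove that cell from P, ejecting 8. So w(6) = 8. P is now [[1], [2], [3], [4], [5]].
Step i=5: Q has 5 at row 5, column 1; remove 5 from row 5 of P and reverse-bump: 5 enters row 4 and ejects 4; 4 enters row 3 and ejects 3; 3 enters row 2 and ejects 2; 2 enters row 1 and ejects 1. So w(5) = 1. P is now [[2], [3], [4], [5]].
Step i=4: Q has 4 at row 4, column 1; remove 5 from row 4 of P and reverse-bump: 5 enters row 3 and ejects 4; 4 enters row 2 and ejects 3; 3 enters row 1 and ejects 2. So w(4) = 2. P is now [[3], [4], [5]].
Step i=3: Q has 3 at row 3, column 1; remove 5 from row 3 of P and reverse-bump: 5 enters row 2 and ejects 4; 4 enters row 1 and ejects 3. So w(3) = 3. P is now [[4], [5]].
Step i=2: Q has 2 at row 2, column 1; remove 5 from row 2 of P and reverse-bump: 5 enters row 1 and ejects 4. So w(2) = 4. P is now [[5]].
Step i=1: Q has 1 at row 1, column 1; remove that cell from P, ejecting 5. So w(1) = 5. P is now [].

So w = 5 4 3 2 1 8 7 6.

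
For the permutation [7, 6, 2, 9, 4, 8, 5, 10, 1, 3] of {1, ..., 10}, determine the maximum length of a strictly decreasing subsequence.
4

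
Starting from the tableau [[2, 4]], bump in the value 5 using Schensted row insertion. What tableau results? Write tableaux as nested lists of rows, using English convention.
[[2, 4, 5]]

5 is larger than every entry of row 1, so it is appended to row 1. The new tableau is [[2, 4, 5]].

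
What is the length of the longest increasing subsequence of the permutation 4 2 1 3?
2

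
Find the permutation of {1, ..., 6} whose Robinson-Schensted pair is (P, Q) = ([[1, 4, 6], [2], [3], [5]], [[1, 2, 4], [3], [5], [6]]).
Reverse RSK: for i = n, n-1, ..., 1, locate i in Q, remove the corresponding corner cell from P, and reverse-bump its entry up through P; the value ejected from row 1 is w(i).

So w = 3 5 4 6 2 1.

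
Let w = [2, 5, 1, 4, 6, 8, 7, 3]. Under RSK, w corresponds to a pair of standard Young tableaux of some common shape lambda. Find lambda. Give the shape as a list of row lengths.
[4, 3, 1]

Row-insert each entry into an empty tableau.

After inserting 2: P = [[2]].
After inserting 5: P = [[2, 5]].
After inserting 1: P = [[1, 5], [2]].
After inserting 4: P = [[1, 4], [2, 5]].
After inserting 6: P = [[1, 4, 6], [2, 5]].
After inserting 8: P = [[1, 4, 6, 8], [2, 5]].
After inserting 7: P = [[1, 4, 6, 7], [2, 5, 8]].
After inserting 3: P = [[1, 3, 6, 7], [2, 4, 8], [5]].

The final insertion tableau P = [[1, 3, 6, 7], [2, 4, 8], [5]] has shape [4, 3, 1].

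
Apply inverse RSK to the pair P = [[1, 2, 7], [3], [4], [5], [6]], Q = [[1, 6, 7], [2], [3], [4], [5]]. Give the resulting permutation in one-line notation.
Reverse the RSK construction: for i from n down to 1, find the cell of Q containing i, remove the entry at that cell from P, and reverse-bump it up through P; the value ejected from row 1 is w(i).

Step i=7: Q has 7 at row 1, column 3; remove that cell from P, ejecting 7. So w(7) = 7. P is now [[1, 2], [3], [4], [5], [6]].
Step i=6: Q has 6 at row 1, column 2; remove that cell from P, ejecting 2. So w(6) = 2. P is now [[1], [3], [4], [5], [6]].
Step i=5: Q has 5 at row 5, column 1; remove 6 from row 5 of P and reverse-bump: 6 enters row 4 and ejects 5; 5 enters row 3 and ejects 4; 4 enters row 2 and ejects 3; 3 enters row 1 and ejects 1. So w(5) = 1. P is now [[3], [4], [5], [6]].
Step i=4: Q has 4 at row 4, column 1; remove 6 from row 4 of P and reverse-bump: 6 enters row 3 and ejects 5; 5 enters row 2 and ejects 4; 4 enters row 1 and ejects 3. So w(4) = 3. P is now [[4], [5], [6]].
Step i=3: Q has 3 at row 3, column 1; remove 6 from row 3 of P and reverse-bump: 6 enters row 2 and ejects 5; 5 enters row 1 and ejects 4. So w(3) = 4. P is now [[5], [6]].
Step i=2: Q has 2 at row 2, column 1; remove 6 from row 2 of P and reverse-bump: 6 enters row 1 and ejects 5. So w(2) = 5. P is now [[6]].
Step i=1: Q has 1 at row 1, column 1; remove that cell from P, ejecting 6. So w(1) = 6. P is now [].

So w = 6 5 4 3 1 2 7.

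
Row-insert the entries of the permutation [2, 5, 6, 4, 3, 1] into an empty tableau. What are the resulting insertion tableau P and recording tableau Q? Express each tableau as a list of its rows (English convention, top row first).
Insert each entry of the permutation into P by Schensted row insertion, recording in Q the position of each new cell.

Insert 2: appended to row 1. P = [[2]].
Insert 5: appended to row 1. P = [[2, 5]].
Insert 6: appended to row 1. P = [[2, 5, 6]].
Insert 4: 4 bumps 5 from row 1; 5 starts row 2. P = [[2, 4, 6], [5]].
Insert 3: 3 bumps 4 from row 1; 4 bumps 5 from row 2; 5 starts row 3. P = [[2, 3, 6], [4], [5]].
Insert 1: 1 bumps 2 from row 1; 2 bumps 4 from row 2; 4 bumps 5 from row 3; 5 starts row 4. P = [[1, 3, 6], [2], [4], [5]].

So P = [[1, 3, 6], [2], [4], [5]], Q = [[1, 2, 3], [4], [5], [6]].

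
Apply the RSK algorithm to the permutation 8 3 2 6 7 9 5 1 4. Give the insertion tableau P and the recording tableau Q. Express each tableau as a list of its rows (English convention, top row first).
P = [[1, 4, 7, 9], [2, 5], [3, 6], [8]], Q = [[1, 4, 5, 6], [2, 7], [3, 9], [8]]

Insert each entry of the permutation into P by Schensted row insertion, recording in Q the position of each new cell.

Insert 8: appended to row 1. P = [[8]].
Insert 3: 3 bumps 8 from row 1; 8 starts row 2. P = [[3], [8]].
Insert 2: 2 bumps 3 from row 1; 3 bumps 8 from row 2; 8 starts row 3. P = [[2], [3], [8]].
Insert 6: appended to row 1. P = [[2, 6], [3], [8]].
Insert 7: appended to row 1. P = [[2, 6, 7], [3], [8]].
Insert 9: appended to row 1. P = [[2, 6, 7, 9], [3], [8]].
Insert 5: 5 bumps 6 from row 1; 6 appends to row 2. P = [[2, 5, 7, 9], [3, 6], [8]].
Insert 1: 1 bumps 2 from row 1; 2 bumps 3 from row 2; 3 bumps 8 from row 3; 8 starts row 4. P = [[1, 5, 7, 9], [2, 6], [3], [8]].
Insert 4: 4 bumps 5 from row 1; 5 bumps 6 from row 2; 6 appends to row 3. P = [[1, 4, 7, 9], [2, 5], [3, 6], [8]].

So P = [[1, 4, 7, 9], [2, 5], [3, 6], [8]], Q = [[1, 4, 5, 6], [2, 7], [3, 9], [8]].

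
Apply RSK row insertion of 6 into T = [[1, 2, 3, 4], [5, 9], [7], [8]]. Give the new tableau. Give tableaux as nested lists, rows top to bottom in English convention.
6 is larger than every entry of row 1, so it is appended to row 1. The new tableau is [[1, 2, 3, 4, 6], [5, 9], [7], [8]].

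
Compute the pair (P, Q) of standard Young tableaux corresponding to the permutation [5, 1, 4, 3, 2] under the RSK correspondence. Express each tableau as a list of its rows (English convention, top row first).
P = [[1, 2], [3], [4], [5]], Q = [[1, 3], [2], [4], [5]]

Insert each entry of the permutation into P by Schensted row insertion, recording in Q the position of each new cell.

Insert 5: appended to row 1. P = [[5]].
Insert 1: 1 bumps 5 from row 1; 5 starts row 2. P = [[1], [5]].
Insert 4: appended to row 1. P = [[1, 4], [5]].
Insert 3: 3 bumps 4 from row 1; 4 bumps 5 from row 2; 5 starts row 3. P = [[1, 3], [4], [5]].
Insert 2: 2 bumps 3 from row 1; 3 bumps 4 from row 2; 4 bumps 5 from row 3; 5 starts row 4. P = [[1, 2], [3], [4], [5]].

So P = [[1, 2], [3], [4], [5]], Q = [[1, 3], [2], [4], [5]].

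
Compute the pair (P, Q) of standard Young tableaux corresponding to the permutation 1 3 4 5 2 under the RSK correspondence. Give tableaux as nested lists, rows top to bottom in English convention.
Insert each entry of the permutation into P by Schensted row insertion, recording in Q the position of each new cell.

Insert 1: appended to row 1. P = [[1]], Q = [[1]].
Insert 3: appended to row 1. P = [[1, 3]], Q = [[1, 2]].
Insert 4: appended to row 1. P = [[1, 3, 4]], Q = [[1, 2, 3]].
Insert 5: appended to row 1. P = [[1, 3, 4, 5]], Q = [[1, 2, 3, 4]].
Insert 2: 2 bumps 3 from row 1; 3 starts row 2. P = [[1, 2, 4, 5], [3]], Q = [[1, 2, 3, 4], [5]].

So P = [[1, 2, 4, 5], [3]], Q = [[1, 2, 3, 4], [5]].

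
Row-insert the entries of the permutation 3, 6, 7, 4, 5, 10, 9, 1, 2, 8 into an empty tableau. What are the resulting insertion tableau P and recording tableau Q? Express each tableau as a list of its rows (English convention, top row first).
P = [[1, 2, 5, 8], [3, 4, 9], [6, 7, 10]], Q = [[1, 2, 3, 6], [4, 5, 7], [8, 9, 10]]

Insert each entry of the permutation into P by Schensted row insertion, recording in Q the position of each new cell.

Insert 3: appended to row 1. P = [[3]], Q = [[1]].
Insert 6: appended to row 1. P = [[3, 6]], Q = [[1, 2]].
Insert 7: appended to row 1. P = [[3, 6, 7]], Q = [[1, 2, 3]].
Insert 4: 4 bumps 6 from row 1; 6 starts row 2. P = [[3, 4, 7], [6]], Q = [[1, 2, 3], [4]].
Insert 5: 5 bumps 7 from row 1; 7 appends to row 2. P = [[3, 4, 5], [6, 7]], Q = [[1, 2, 3], [4, 5]].
Insert 10: appended to row 1. P = [[3, 4, 5, 10], [6, 7]], Q = [[1, 2, 3, 6], [4, 5]].
Insert 9: 9 bumps 10 from row 1; 10 appends to row 2. P = [[3, 4, 5, 9], [6, 7, 10]], Q = [[1, 2, 3, 6], [4, 5, 7]].
Insert 1: 1 bumps 3 from row 1; 3 bumps 6 from row 2; 6 starts row 3. P = [[1, 4, 5, 9], [3, 7, 10], [6]], Q = [[1, 2, 3, 6], [4, 5, 7], [8]].
Insert 2: 2 bumps 4 from row 1; 4 bumps 7 from row 2; 7 appends to row 3. P = [[1, 2, 5, 9], [3, 4, 10], [6, 7]], Q = [[1, 2, 3, 6], [4, 5, 7], [8, 9]].
Insert 8: 8 bumps 9 from row 1; 9 bumps 10 from row 2; 10 appends to row 3. P = [[1, 2, 5, 8], [3, 4, 9], [6, 7, 10]], Q = [[1, 2, 3, 6], [4, 5, 7], [8, 9, 10]].

So P = [[1, 2, 5, 8], [3, 4, 9], [6, 7, 10]], Q = [[1, 2, 3, 6], [4, 5, 7], [8, 9, 10]].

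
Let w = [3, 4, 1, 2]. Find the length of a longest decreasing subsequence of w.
2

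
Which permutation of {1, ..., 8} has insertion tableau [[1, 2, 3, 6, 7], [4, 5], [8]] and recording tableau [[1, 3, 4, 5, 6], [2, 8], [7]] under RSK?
8 1 4 5 6 7 2 3

Reverse the RSK construction: for i from n down to 1, find the cell of Q containing i, remove the entry at that cell from P, and reverse-bump it up through P; the value ejected from row 1 is w(i).

Step i=8: Q has 8 at row 2, column 2; remove 5 from row 2 of P and reverse-bump: 5 enters row 1 and ejects 3. So w(8) = 3. P is now [[1, 2, 5, 6, 7], [4], [8]].
Step i=7: Q has 7 at row 3, column 1; remove 8 from row 3 of P and reverse-bump: 8 enters row 2 and ejects 4; 4 enters row 1 and ejects 2. So w(7) = 2. P is now [[1, 4, 5, 6, 7], [8]].
Step i=6: Q has 6 at row 1, column 5; remove that cell from P, ejecting 7. So w(6) = 7. P is now [[1, 4, 5, 6], [8]].
Step i=5: Q has 5 at row 1, column 4; remove that cell from P, ejecting 6. So w(5) = 6. P is now [[1, 4, 5], [8]].
Step i=4: Q has 4 at row 1, column 3; remove that cell from P, ejecting 5. So w(4) = 5. P is now [[1, 4], [8]].
Step i=3: Q has 3 at row 1, column 2; remove that cell from P, ejecting 4. So w(3) = 4. P is now [[1], [8]].
Step i=2: Q has 2 at row 2, column 1; remove 8 from row 2 of P and reverse-bump: 8 enters row 1 and ejects 1. So w(2) = 1. P is now [[8]].
Step i=1: Q has 1 at row 1, column 1; remove that cell from P, ejecting 8. So w(1) = 8. P is now [].

So w = 8 1 4 5 6 7 2 3.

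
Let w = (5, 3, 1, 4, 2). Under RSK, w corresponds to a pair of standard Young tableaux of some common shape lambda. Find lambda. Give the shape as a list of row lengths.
[2, 2, 1]

Row-insert each entry into an empty tableau.

After inserting 5: P = [[5]].
After inserting 3: P = [[3], [5]].
After inserting 1: P = [[1], [3], [5]].
After inserting 4: P = [[1, 4], [3], [5]].
After inserting 2: P = [[1, 2], [3, 4], [5]].

The final insertion tableau P = [[1, 2], [3, 4], [5]] has shape [2, 2, 1].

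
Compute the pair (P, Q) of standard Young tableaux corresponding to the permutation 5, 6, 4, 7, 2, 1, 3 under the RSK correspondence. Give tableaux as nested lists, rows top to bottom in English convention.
Insert each entry of the permutation into P by Schensted row insertion, recording in Q the position of each new cell.

Insert 5: appended to row 1. P = [[5]], Q = [[1]].
Insert 6: appended to row 1. P = [[5, 6]], Q = [[1, 2]].
Insert 4: 4 bumps 5 from row 1; 5 starts row 2. P = [[4, 6], [5]], Q = [[1, 2], [3]].
Insert 7: appended to row 1. P = [[4, 6, 7], [5]], Q = [[1, 2, 4], [3]].
Insert 2: 2 bumps 4 from row 1; 4 bumps 5 from row 2; 5 starts row 3. P = [[2, 6, 7], [4], [5]], Q = [[1, 2, 4], [3], [5]].
Insert 1: 1 bumps 2 from row 1; 2 bumps 4 from row 2; 4 bumps 5 from row 3; 5 starts row 4. P = [[1, 6, 7], [2], [4], [5]], Q = [[1, 2, 4], [3], [5], [6]].
Insert 3: 3 bumps 6 from row 1; 6 appends to row 2. P = [[1, 3, 7], [2, 6], [4], [5]], Q = [[1, 2, 4], [3, 7], [5], [6]].

So P = [[1, 3, 7], [2, 6], [4], [5]], Q = [[1, 2, 4], [3, 7], [5], [6]].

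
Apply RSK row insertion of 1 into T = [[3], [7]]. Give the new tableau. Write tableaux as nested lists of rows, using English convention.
[[1], [3], [7]]

In row 1, 1 replaces 3 (the leftmost entry greater than 1); 3 is bumped to row 2. In row 2, 3 replaces 7 (the leftmost entry greater than 3); 7 is bumped to row 3. 7 starts a new row 3. The new tableau is [[1], [3], [7]].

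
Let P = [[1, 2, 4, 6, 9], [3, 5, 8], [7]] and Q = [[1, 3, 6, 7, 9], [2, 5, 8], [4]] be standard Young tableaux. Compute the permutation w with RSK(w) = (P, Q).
7 3 5 1 2 4 8 6 9

Reverse the RSK construction: for i from n down to 1, find the cell of Q containing i, remove the entry at that cell from P, and reverse-bump it up through P; the value ejected from row 1 is w(i).

Step i=9: Q has 9 at row 1, column 5; remove that cell from P, ejecting 9. So w(9) = 9. P is now [[1, 2, 4, 6], [3, 5, 8], [7]].
Step i=8: Q has 8 at row 2, column 3; remove 8 from row 2 of P and reverse-bump: 8 enters row 1 and ejects 6. So w(8) = 6. P is now [[1, 2, 4, 8], [3, 5], [7]].
Step i=7: Q has 7 at row 1, column 4; remove that cell from P, ejecting 8. So w(7) = 8. P is now [[1, 2, 4], [3, 5], [7]].
Step i=6: Q has 6 at row 1, column 3; remove that cell from P, ejecting 4. So w(6) = 4. P is now [[1, 2], [3, 5], [7]].
Step i=5: Q has 5 at row 2, column 2; remove 5 from row 2 of P and reverse-bump: 5 enters row 1 and ejects 2. So w(5) = 2. P is now [[1, 5], [3], [7]].
Step i=4: Q has 4 at row 3, column 1; remove 7 from row 3 of P and reverse-bump: 7 enters row 2 and ejects 3; 3 enters row 1 and ejects 1. So w(4) = 1. P is now [[3, 5], [7]].
Step i=3: Q has 3 at row 1, column 2; remove that cell from P, ejecting 5. So w(3) = 5. P is now [[3], [7]].
Step i=2: Q has 2 at row 2, column 1; remove 7 from row 2 of P and reverse-bump: 7 enters row 1 and ejects 3. So w(2) = 3. P is now [[7]].
Step i=1: Q has 1 at row 1, column 1; remove that cell from P, ejecting 7. So w(1) = 7. P is now [].

So w = 7 3 5 1 2 4 8 6 9.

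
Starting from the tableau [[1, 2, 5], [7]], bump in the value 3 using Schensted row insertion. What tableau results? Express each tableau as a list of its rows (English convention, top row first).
[[1, 2, 3], [5], [7]]

In row 1, 3 replaces 5 (the leftmost entry greater than 3); 5 is bumped to row 2. In row 2, 5 replaces 7 (the leftmost entry greater than 5); 7 is bumped to row 3. 7 starts a new row 3. The new tableau is [[1, 2, 3], [5], [7]].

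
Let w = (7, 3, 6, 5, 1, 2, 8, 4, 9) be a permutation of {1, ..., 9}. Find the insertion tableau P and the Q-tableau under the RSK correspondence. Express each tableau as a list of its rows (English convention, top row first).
Insert each entry of the permutation into P by Schensted row insertion, recording in Q the position of each new cell.

After inserting 7: P = [[7]].
After inserting 3: P = [[3], [7]].
After inserting 6: P = [[3, 6], [7]].
After inserting 5: P = [[3, 5], [6], [7]].
After inserting 1: P = [[1, 5], [3], [6], [7]].
After inserting 2: P = [[1, 2], [3, 5], [6], [7]].
After inserting 8: P = [[1, 2, 8], [3, 5], [6], [7]].
After inserting 4: P = [[1, 2, 4], [3, 5, 8], [6], [7]].
After inserting 9: P = [[1, 2, 4, 9], [3, 5, 8], [6], [7]].

So P = [[1, 2, 4, 9], [3, 5, 8], [6], [7]], Q = [[1, 3, 7, 9], [2, 6, 8], [4], [5]].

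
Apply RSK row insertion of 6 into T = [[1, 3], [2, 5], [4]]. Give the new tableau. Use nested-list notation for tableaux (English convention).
[[1, 3, 6], [2, 5], [4]]

6 is larger than every entry of row 1, so it is appended to row 1. The new tableau is [[1, 3, 6], [2, 5], [4]].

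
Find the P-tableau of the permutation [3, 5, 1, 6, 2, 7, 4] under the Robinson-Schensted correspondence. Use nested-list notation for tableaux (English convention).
Insert 3: appended to row 1. P = [[3]].
Insert 5: appended to row 1. P = [[3, 5]].
Insert 1: 1 bumps 3 from row 1; 3 starts row 2. P = [[1, 5], [3]].
Insert 6: appended to row 1. P = [[1, 5, 6], [3]].
Insert 2: 2 bumps 5 from row 1; 5 appends to row 2. P = [[1, 2, 6], [3, 5]].
Insert 7: appended to row 1. P = [[1, 2, 6, 7], [3, 5]].
Insert 4: 4 bumps 6 from row 1; 6 appends to row 2. P = [[1, 2, 4, 7], [3, 5, 6]].

So P = [[1, 2, 4, 7], [3, 5, 6]].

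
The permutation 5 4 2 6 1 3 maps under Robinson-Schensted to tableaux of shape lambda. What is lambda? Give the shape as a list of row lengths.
[2, 2, 1, 1]

Row-insert each entry into an empty tableau.

After inserting 5: P = [[5]].
After inserting 4: P = [[4], [5]].
After inserting 2: P = [[2], [4], [5]].
After inserting 6: P = [[2, 6], [4], [5]].
After inserting 1: P = [[1, 6], [2], [4], [5]].
After inserting 3: P = [[1, 3], [2, 6], [4], [5]].

The final insertion tableau P = [[1, 3], [2, 6], [4], [5]] has shape [2, 2, 1, 1].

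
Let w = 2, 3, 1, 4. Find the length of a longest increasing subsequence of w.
3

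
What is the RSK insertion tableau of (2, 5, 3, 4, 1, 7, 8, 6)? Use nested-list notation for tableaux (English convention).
Insert 2: appended to row 1. P = [[2]].
Insert 5: appended to row 1. P = [[2, 5]].
Insert 3: 3 bumps 5 from row 1; 5 starts row 2. P = [[2, 3], [5]].
Insert 4: appended to row 1. P = [[2, 3, 4], [5]].
Insert 1: 1 bumps 2 from row 1; 2 bumps 5 from row 2; 5 starts row 3. P = [[1, 3, 4], [2], [5]].
Insert 7: appended to row 1. P = [[1, 3, 4, 7], [2], [5]].
Insert 8: appended to row 1. P = [[1, 3, 4, 7, 8], [2], [5]].
Insert 6: 6 bumps 7 from row 1; 7 appends to row 2. P = [[1, 3, 4, 6, 8], [2, 7], [5]].

So P = [[1, 3, 4, 6, 8], [2, 7], [5]].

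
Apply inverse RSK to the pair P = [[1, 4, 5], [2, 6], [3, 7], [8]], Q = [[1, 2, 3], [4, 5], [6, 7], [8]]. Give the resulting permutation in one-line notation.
Reverse the RSK construction: for i from n down to 1, find the cell of Q containing i, remove the entry at that cell from P, and reverse-bump it up through P; the value ejected from row 1 is w(i).

Step i=8: Q has 8 at row 4, column 1; remove 8 from row 4 of P and reverse-bump: 8 enters row 3 and ejects 7; 7 enters row 2 and ejects 6; 6 enters row 1 and ejects 5. So w(8) = 5. P is now [[1, 4, 6], [2, 7], [3, 8]].
Step i=7: Q has 7 at row 3, column 2; remove 8 from row 3 of P and reverse-bump: 8 enters row 2 and ejects 7; 7 enters row 1 and ejects 6. So w(7) = 6. P is now [[1, 4, 7], [2, 8], [3]].
Step i=6: Q has 6 at row 3, column 1; remove 3 from row 3 of P and reverse-bump: 3 enters row 2 and ejects 2; 2 enters row 1 and ejects 1. So w(6) = 1. P is now [[2, 4, 7], [3, 8]].
Step i=5: Q has 5 at row 2, column 2; remove 8 from row 2 of P and reverse-bump: 8 enters row 1 and ejects 7. So w(5) = 7. P is now [[2, 4, 8], [3]].
Step i=4: Q has 4 at row 2, column 1; remove 3 from row 2 of P and reverse-bump: 3 enters row 1 and ejects 2. So w(4) = 2. P is now [[3, 4, 8]].
Step i=3: Q has 3 at row 1, column 3; remove that cell from P, ejecting 8. So w(3) = 8. P is now [[3, 4]].
Step i=2: Q has 2 at row 1, column 2; remove that cell from P, ejecting 4. So w(2) = 4. P is now [[3]].
Step i=1: Q has 1 at row 1, column 1; remove that cell from P, ejecting 3. So w(1) = 3. P is now [].

So w = 3 4 8 2 7 1 6 5.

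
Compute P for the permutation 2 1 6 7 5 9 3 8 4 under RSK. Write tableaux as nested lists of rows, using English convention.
Insert 2: appended to row 1. P = [[2]].
Insert 1: 1 bumps 2 from row 1; 2 starts row 2. P = [[1], [2]].
Insert 6: appended to row 1. P = [[1, 6], [2]].
Insert 7: appended to row 1. P = [[1, 6, 7], [2]].
Insert 5: 5 bumps 6 from row 1; 6 appends to row 2. P = [[1, 5, 7], [2, 6]].
Insert 9: appended to row 1. P = [[1, 5, 7, 9], [2, 6]].
Insert 3: 3 bumps 5 from row 1; 5 bumps 6 from row 2; 6 starts row 3. P = [[1, 3, 7, 9], [2, 5], [6]].
Insert 8: 8 bumps 9 from row 1; 9 appends to row 2. P = [[1, 3, 7, 8], [2, 5, 9], [6]].
Insert 4: 4 bumps 7 from row 1; 7 bumps 9 from row 2; 9 appends to row 3. P = [[1, 3, 4, 8], [2, 5, 7], [6, 9]].

So P = [[1, 3, 4, 8], [2, 5, 7], [6, 9]].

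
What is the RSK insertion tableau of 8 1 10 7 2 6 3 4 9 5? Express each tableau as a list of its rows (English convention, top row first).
P = [[1, 2, 3, 4, 5], [6, 9], [7, 10], [8]]

Insert 8: appended to row 1. P = [[8]].
Insert 1: 1 bumps 8 from row 1; 8 starts row 2. P = [[1], [8]].
Insert 10: appended to row 1. P = [[1, 10], [8]].
Insert 7: 7 bumps 10 from row 1; 10 appends to row 2. P = [[1, 7], [8, 10]].
Insert 2: 2 bumps 7 from row 1; 7 bumps 8 from row 2; 8 starts row 3. P = [[1, 2], [7, 10], [8]].
Insert 6: appended to row 1. P = [[1, 2, 6], [7, 10], [8]].
Insert 3: 3 bumps 6 from row 1; 6 bumps 7 from row 2; 7 bumps 8 from row 3; 8 starts row 4. P = [[1, 2, 3], [6, 10], [7], [8]].
Insert 4: appended to row 1. P = [[1, 2, 3, 4], [6, 10], [7], [8]].
Insert 9: appended to row 1. P = [[1, 2, 3, 4, 9], [6, 10], [7], [8]].
Insert 5: 5 bumps 9 from row 1; 9 bumps 10 from row 2; 10 appends to row 3. P = [[1, 2, 3, 4, 5], [6, 9], [7, 10], [8]].

So P = [[1, 2, 3, 4, 5], [6, 9], [7, 10], [8]].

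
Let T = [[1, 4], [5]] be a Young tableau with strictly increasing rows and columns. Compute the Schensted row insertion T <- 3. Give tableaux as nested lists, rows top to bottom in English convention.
[[1, 3], [4], [5]]

In row 1, 3 replaces 4 (the leftmost entry greater than 3); 4 is bumped to row 2. In row 2, 4 replaces 5 (the leftmost entry greater than 4); 5 is bumped to row 3. 5 starts a new row 3. The new tableau is [[1, 3], [4], [5]].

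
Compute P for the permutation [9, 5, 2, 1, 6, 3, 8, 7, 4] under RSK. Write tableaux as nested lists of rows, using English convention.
P = [[1, 3, 4], [2, 6, 7], [5, 8], [9]]

Insert 9: appended to row 1. P = [[9]].
Insert 5: 5 bumps 9 from row 1; 9 starts row 2. P = [[5], [9]].
Insert 2: 2 bumps 5 from row 1; 5 bumps 9 from row 2; 9 starts row 3. P = [[2], [5], [9]].
Insert 1: 1 bumps 2 from row 1; 2 bumps 5 from row 2; 5 bumps 9 from row 3; 9 starts row 4. P = [[1], [2], [5], [9]].
Insert 6: appended to row 1. P = [[1, 6], [2], [5], [9]].
Insert 3: 3 bumps 6 from row 1; 6 appends to row 2. P = [[1, 3], [2, 6], [5], [9]].
Insert 8: appended to row 1. P = [[1, 3, 8], [2, 6], [5], [9]].
Insert 7: 7 bumps 8 from row 1; 8 appends to row 2. P = [[1, 3, 7], [2, 6, 8], [5], [9]].
Insert 4: 4 bumps 7 from row 1; 7 bumps 8 from row 2; 8 appends to row 3. P = [[1, 3, 4], [2, 6, 7], [5, 8], [9]].

So P = [[1, 3, 4], [2, 6, 7], [5, 8], [9]].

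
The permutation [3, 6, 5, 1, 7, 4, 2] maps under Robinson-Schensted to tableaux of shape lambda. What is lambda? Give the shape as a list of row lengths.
[3, 2, 1, 1]

Row-insert each entry into an empty tableau.

After inserting 3: P = [[3]].
After inserting 6: P = [[3, 6]].
After inserting 5: P = [[3, 5], [6]].
After inserting 1: P = [[1, 5], [3], [6]].
After inserting 7: P = [[1, 5, 7], [3], [6]].
After inserting 4: P = [[1, 4, 7], [3, 5], [6]].
After inserting 2: P = [[1, 2, 7], [3, 4], [5], [6]].

The final insertion tableau P = [[1, 2, 7], [3, 4], [5], [6]] has shape [3, 2, 1, 1].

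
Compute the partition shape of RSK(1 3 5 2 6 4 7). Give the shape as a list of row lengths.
[5, 2]

Row-insert each entry into an empty tableau.

After inserting 1: P = [[1]].
After inserting 3: P = [[1, 3]].
After inserting 5: P = [[1, 3, 5]].
After inserting 2: P = [[1, 2, 5], [3]].
After inserting 6: P = [[1, 2, 5, 6], [3]].
After inserting 4: P = [[1, 2, 4, 6], [3, 5]].
After inserting 7: P = [[1, 2, 4, 6, 7], [3, 5]].

The final insertion tableau P = [[1, 2, 4, 6, 7], [3, 5]] has shape [5, 2].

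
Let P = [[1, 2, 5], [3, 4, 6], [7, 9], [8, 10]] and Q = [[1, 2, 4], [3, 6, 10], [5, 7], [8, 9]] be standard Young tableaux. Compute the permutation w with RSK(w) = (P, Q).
3 8 7 10 4 9 6 1 2 5

Reverse the RSK construction: for i from n down to 1, find the cell of Q containing i, remove the entry at that cell from P, and reverse-bump it up through P; the value ejected from row 1 is w(i).

Step i=10: Q has 10 at row 2, column 3; remove 6 from row 2 of P and reverse-bump: 6 enters row 1 and ejects 5. So w(10) = 5. P is now [[1, 2, 6], [3, 4], [7, 9], [8, 10]].
Step i=9: Q has 9 at row 4, column 2; remove 10 from row 4 of P and reverse-bump: 10 enters row 3 and ejects 9; 9 enters row 2 and ejects 4; 4 enters row 1 and ejects 2. So w(9) = 2. P is now [[1, 4, 6], [3, 9], [7, 10], [8]].
Step i=8: Q has 8 at row 4, column 1; remove 8 from row 4 of P and reverse-bump: 8 enters row 3 and ejects 7; 7 enters row 2 and ejects 3; 3 enters row 1 and ejects 1. So w(8) = 1. P is now [[3, 4, 6], [7, 9], [8, 10]].
Step i=7: Q has 7 at row 3, column 2; remove 10 from row 3 of P and reverse-bump: 10 enters row 2 and ejects 9; 9 enters row 1 and ejects 6. So w(7) = 6. P is now [[3, 4, 9], [7, 10], [8]].
Step i=6: Q has 6 at row 2, column 2; remove 10 from row 2 of P and reverse-bump: 10 enters row 1 and ejects 9. So w(6) = 9. P is now [[3, 4, 10], [7], [8]].
Step i=5: Q has 5 at row 3, column 1; remove 8 from row 3 of P and reverse-bump: 8 enters row 2 and ejects 7; 7 enters row 1 and ejects 4. So w(5) = 4. P is now [[3, 7, 10], [8]].
Step i=4: Q has 4 at row 1, column 3; remove that cell from P, ejecting 10. So w(4) = 10. P is now [[3, 7], [8]].
Step i=3: Q has 3 at row 2, column 1; remove 8 from row 2 of P and reverse-bump: 8 enters row 1 and ejects 7. So w(3) = 7. P is now [[3, 8]].
Step i=2: Q has 2 at row 1, column 2; remove that cell from P, ejecting 8. So w(2) = 8. P is now [[3]].
Step i=1: Q has 1 at row 1, column 1; remove that cell from P, ejecting 3. So w(1) = 3. P is now [].

So w = 3 8 7 10 4 9 6 1 2 5.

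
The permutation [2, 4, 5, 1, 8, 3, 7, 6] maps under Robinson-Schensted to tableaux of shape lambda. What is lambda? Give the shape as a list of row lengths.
Row-insert each entry into an empty tableau.

After inserting 2: P = [[2]].
After inserting 4: P = [[2, 4]].
After inserting 5: P = [[2, 4, 5]].
After inserting 1: P = [[1, 4, 5], [2]].
After inserting 8: P = [[1, 4, 5, 8], [2]].
After inserting 3: P = [[1, 3, 5, 8], [2, 4]].
After inserting 7: P = [[1, 3, 5, 7], [2, 4, 8]].
After inserting 6: P = [[1, 3, 5, 6], [2, 4, 7], [8]].

The final insertion tableau P = [[1, 3, 5, 6], [2, 4, 7], [8]] has shape [4, 3, 1].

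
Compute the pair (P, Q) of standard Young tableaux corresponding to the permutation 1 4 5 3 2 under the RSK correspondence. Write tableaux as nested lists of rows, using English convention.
P = [[1, 2, 5], [3], [4]], Q = [[1, 2, 3], [4], [5]]

Insert each entry of the permutation into P by Schensted row insertion, recording in Q the position of each new cell.

Insert 1: appended to row 1. P = [[1]].
Insert 4: appended to row 1. P = [[1, 4]].
Insert 5: appended to row 1. P = [[1, 4, 5]].
Insert 3: 3 bumps 4 from row 1; 4 starts row 2. P = [[1, 3, 5], [4]].
Insert 2: 2 bumps 3 from row 1; 3 bumps 4 from row 2; 4 starts row 3. P = [[1, 2, 5], [3], [4]].

So P = [[1, 2, 5], [3], [4]], Q = [[1, 2, 3], [4], [5]].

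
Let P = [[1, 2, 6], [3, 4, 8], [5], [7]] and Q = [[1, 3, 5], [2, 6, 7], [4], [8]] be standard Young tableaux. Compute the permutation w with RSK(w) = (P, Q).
Reverse the RSK construction: for i from n down to 1, find the cell of Q containing i, remove the entry at that cell from P, and reverse-bump it up through P; the value ejected from row 1 is w(i).

Step i=8: Q has 8 at row 4, column 1; remove 7 from row 4 of P and reverse-bump: 7 enters row 3 and ejects 5; 5 enters row 2 and ejects 4; 4 enters row 1 and ejects 2. So w(8) = 2. P is now [[1, 4, 6], [3, 5, 8], [7]].
Step i=7: Q has 7 at row 2, column 3; remove 8 from row 2 of P and reverse-bump: 8 enters row 1 and ejects 6. So w(7) = 6. P is now [[1, 4, 8], [3, 5], [7]].
Step i=6: Q has 6 at row 2, column 2; remove 5 from row 2 of P and reverse-bump: 5 enters row 1 and ejects 4. So w(6) = 4. P is now [[1, 5, 8], [3], [7]].
Step i=5: Q has 5 at row 1, column 3; remove that cell from P, ejecting 8. So w(5) = 8. P is now [[1, 5], [3], [7]].
Step i=4: Q has 4 at row 3, column 1; remove 7 from row 3 of P and reverse-bump: 7 enters row 2 and ejects 3; 3 enters row 1 and ejects 1. So w(4) = 1. P is now [[3, 5], [7]].
Step i=3: Q has 3 at row 1, column 2; remove that cell from P, ejecting 5. So w(3) = 5. P is now [[3], [7]].
Step i=2: Q has 2 at row 2, column 1; remove 7 from row 2 of P and reverse-bump: 7 enters row 1 and ejects 3. So w(2) = 3. P is now [[7]].
Step i=1: Q has 1 at row 1, column 1; remove that cell from P, ejecting 7. So w(1) = 7. P is now [].

So w = 7 3 5 1 8 4 6 2.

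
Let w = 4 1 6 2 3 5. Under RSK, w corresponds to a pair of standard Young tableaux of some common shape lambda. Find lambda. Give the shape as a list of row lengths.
[4, 2]

Row-insert each entry into an empty tableau.

After inserting 4: P = [[4]].
After inserting 1: P = [[1], [4]].
After inserting 6: P = [[1, 6], [4]].
After inserting 2: P = [[1, 2], [4, 6]].
After inserting 3: P = [[1, 2, 3], [4, 6]].
After inserting 5: P = [[1, 2, 3, 5], [4, 6]].

The final insertion tableau P = [[1, 2, 3, 5], [4, 6]] has shape [4, 2].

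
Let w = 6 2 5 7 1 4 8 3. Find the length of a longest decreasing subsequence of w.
4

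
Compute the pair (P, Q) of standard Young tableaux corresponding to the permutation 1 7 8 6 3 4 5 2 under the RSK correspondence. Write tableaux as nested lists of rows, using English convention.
P = [[1, 2, 4, 5], [3, 8], [6], [7]], Q = [[1, 2, 3, 7], [4, 6], [5], [8]]

Insert each entry of the permutation into P by Schensted row insertion, recording in Q the position of each new cell.

Insert 1: appended to row 1. P = [[1]].
Insert 7: appended to row 1. P = [[1, 7]].
Insert 8: appended to row 1. P = [[1, 7, 8]].
Insert 6: 6 bumps 7 from row 1; 7 starts row 2. P = [[1, 6, 8], [7]].
Insert 3: 3 bumps 6 from row 1; 6 bumps 7 from row 2; 7 starts row 3. P = [[1, 3, 8], [6], [7]].
Insert 4: 4 bumps 8 from row 1; 8 appends to row 2. P = [[1, 3, 4], [6, 8], [7]].
Insert 5: appended to row 1. P = [[1, 3, 4, 5], [6, 8], [7]].
Insert 2: 2 bumps 3 from row 1; 3 bumps 6 from row 2; 6 bumps 7 from row 3; 7 starts row 4. P = [[1, 2, 4, 5], [3, 8], [6], [7]].

So P = [[1, 2, 4, 5], [3, 8], [6], [7]], Q = [[1, 2, 3, 7], [4, 6], [5], [8]].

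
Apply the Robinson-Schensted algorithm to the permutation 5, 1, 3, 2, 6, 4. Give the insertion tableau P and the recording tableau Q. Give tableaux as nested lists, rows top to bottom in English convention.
Insert each entry of the permutation into P by Schensted row insertion, recording in Q the position of each new cell.

Insert 5: appended to row 1. P = [[5]], Q = [[1]].
Insert 1: 1 bumps 5 from row 1; 5 starts row 2. P = [[1], [5]], Q = [[1], [2]].
Insert 3: appended to row 1. P = [[1, 3], [5]], Q = [[1, 3], [2]].
Insert 2: 2 bumps 3 from row 1; 3 bumps 5 from row 2; 5 starts row 3. P = [[1, 2], [3], [5]], Q = [[1, 3], [2], [4]].
Insert 6: appended to row 1. P = [[1, 2, 6], [3], [5]], Q = [[1, 3, 5], [2], [4]].
Insert 4: 4 bumps 6 from row 1; 6 appends to row 2. P = [[1, 2, 4], [3, 6], [5]], Q = [[1, 3, 5], [2, 6], [4]].

So P = [[1, 2, 4], [3, 6], [5]], Q = [[1, 3, 5], [2, 6], [4]].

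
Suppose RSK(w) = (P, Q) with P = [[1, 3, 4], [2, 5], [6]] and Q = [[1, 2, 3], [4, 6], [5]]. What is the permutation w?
2 3 6 5 1 4

Reverse the RSK construction: for i from n down to 1, find the cell of Q containing i, remove the entry at that cell from P, and reverse-bump it up through P; the value ejected from row 1 is w(i).

Step i=6: Q has 6 at row 2, column 2; remove 5 from row 2 of P and reverse-bump: 5 enters row 1 and ejects 4. So w(6) = 4. P is now [[1, 3, 5], [2], [6]].
Step i=5: Q has 5 at row 3, column 1; remove 6 from row 3 of P and reverse-bump: 6 enters row 2 and ejects 2; 2 enters row 1 and ejects 1. So w(5) = 1. P is now [[2, 3, 5], [6]].
Step i=4: Q has 4 at row 2, column 1; remove 6 from row 2 of P and reverse-bump: 6 enters row 1 and ejects 5. So w(4) = 5. P is now [[2, 3, 6]].
Step i=3: Q has 3 at row 1, column 3; remove that cell from P, ejecting 6. So w(3) = 6. P is now [[2, 3]].
Step i=2: Q has 2 at row 1, column 2; remove that cell from P, ejecting 3. So w(2) = 3. P is now [[2]].
Step i=1: Q has 1 at row 1, column 1; remove that cell from P, ejecting 2. So w(1) = 2. P is now [].

So w = 2 3 6 5 1 4.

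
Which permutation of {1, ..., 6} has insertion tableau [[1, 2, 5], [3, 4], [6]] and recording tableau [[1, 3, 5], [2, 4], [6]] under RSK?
Reverse the RSK construction: for i from n down to 1, find the cell of Q containing i, remove the entry at that cell from P, and reverse-bump it up through P; the value ejected from row 1 is w(i).

Step i=6: Q has 6 at row 3, column 1; remove 6 from row 3 of P and reverse-bump: 6 enters row 2 and ejects 4; 4 enters row 1 and ejects 2. So w(6) = 2. P is now [[1, 4, 5], [3, 6]].
Step i=5: Q has 5 at row 1, column 3; remove that cell from P, ejecting 5. So w(5) = 5. P is now [[1, 4], [3, 6]].
Step i=4: Q has 4 at row 2, column 2; remove 6 from row 2 of P and reverse-bump: 6 enters row 1 and ejects 4. So w(4) = 4. P is now [[1, 6], [3]].
Step i=3: Q has 3 at row 1, column 2; remove that cell from P, ejecting 6. So w(3) = 6. P is now [[1], [3]].
Step i=2: Q has 2 at row 2, column 1; remove 3 from row 2 of P and reverse-bump: 3 enters row 1 and ejects 1. So w(2) = 1. P is now [[3]].
Step i=1: Q has 1 at row 1, column 1; remove that cell from P, ejecting 3. So w(1) = 3. P is now [].

So w = 3 1 6 4 5 2.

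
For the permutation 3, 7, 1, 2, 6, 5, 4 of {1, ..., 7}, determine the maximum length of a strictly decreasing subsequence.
4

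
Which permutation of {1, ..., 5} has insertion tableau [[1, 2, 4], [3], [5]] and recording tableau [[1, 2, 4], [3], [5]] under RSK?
Reverse the RSK construction: for i from n down to 1, find the cell of Q containing i, remove the entry at that cell from P, and reverse-bump it up through P; the value ejected from row 1 is w(i).

Step i=5: Q has 5 at row 3, column 1; remove 5 from row 3 of P and reverse-bump: 5 enters row 2 and ejects 3; 3 enters row 1 and ejects 2. So w(5) = 2. P is now [[1, 3, 4], [5]].
Step i=4: Q has 4 at row 1, column 3; remove that cell from P, ejecting 4. So w(4) = 4. P is now [[1, 3], [5]].
Step i=3: Q has 3 at row 2, column 1; remove 5 from row 2 of P and reverse-bump: 5 enters row 1 and ejects 3. So w(3) = 3. P is now [[1, 5]].
Step i=2: Q has 2 at row 1, column 2; remove that cell from P, ejecting 5. So w(2) = 5. P is now [[1]].
Step i=1: Q has 1 at row 1, column 1; remove that cell from P, ejecting 1. So w(1) = 1. P is now [].

So w = 1 5 3 4 2.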